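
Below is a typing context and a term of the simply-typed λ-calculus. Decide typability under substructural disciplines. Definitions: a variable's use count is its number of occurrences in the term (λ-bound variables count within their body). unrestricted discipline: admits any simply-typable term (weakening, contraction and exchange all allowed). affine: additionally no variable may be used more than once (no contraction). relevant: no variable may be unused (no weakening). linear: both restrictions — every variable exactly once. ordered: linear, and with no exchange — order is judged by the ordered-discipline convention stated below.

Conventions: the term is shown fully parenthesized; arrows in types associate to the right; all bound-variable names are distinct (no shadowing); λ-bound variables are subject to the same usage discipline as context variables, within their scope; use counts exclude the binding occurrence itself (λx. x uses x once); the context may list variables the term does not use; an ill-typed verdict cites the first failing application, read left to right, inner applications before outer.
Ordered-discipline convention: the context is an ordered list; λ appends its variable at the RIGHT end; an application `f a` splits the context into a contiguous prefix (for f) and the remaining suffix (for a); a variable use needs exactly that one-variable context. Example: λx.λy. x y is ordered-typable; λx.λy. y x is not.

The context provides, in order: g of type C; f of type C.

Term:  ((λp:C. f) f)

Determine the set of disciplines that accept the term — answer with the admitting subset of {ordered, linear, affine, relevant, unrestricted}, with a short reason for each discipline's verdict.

admitted in: unrestricted
use counts: g: 0×; f: 2×; p (bound): 0×
use order (left to right): f, f
typing: well-typed at C
ordered: ✗, f ×2 used more than once (contraction); needs weakening: g, p unused
linear: ✗, f ×2 used more than once (contraction); needs weakening: g, p unused
affine: ✗, f ×2 used more than once (contraction)
relevant: ✗, needs weakening: g, p unused
unrestricted: ✓, type-checks (C) and nothing is barred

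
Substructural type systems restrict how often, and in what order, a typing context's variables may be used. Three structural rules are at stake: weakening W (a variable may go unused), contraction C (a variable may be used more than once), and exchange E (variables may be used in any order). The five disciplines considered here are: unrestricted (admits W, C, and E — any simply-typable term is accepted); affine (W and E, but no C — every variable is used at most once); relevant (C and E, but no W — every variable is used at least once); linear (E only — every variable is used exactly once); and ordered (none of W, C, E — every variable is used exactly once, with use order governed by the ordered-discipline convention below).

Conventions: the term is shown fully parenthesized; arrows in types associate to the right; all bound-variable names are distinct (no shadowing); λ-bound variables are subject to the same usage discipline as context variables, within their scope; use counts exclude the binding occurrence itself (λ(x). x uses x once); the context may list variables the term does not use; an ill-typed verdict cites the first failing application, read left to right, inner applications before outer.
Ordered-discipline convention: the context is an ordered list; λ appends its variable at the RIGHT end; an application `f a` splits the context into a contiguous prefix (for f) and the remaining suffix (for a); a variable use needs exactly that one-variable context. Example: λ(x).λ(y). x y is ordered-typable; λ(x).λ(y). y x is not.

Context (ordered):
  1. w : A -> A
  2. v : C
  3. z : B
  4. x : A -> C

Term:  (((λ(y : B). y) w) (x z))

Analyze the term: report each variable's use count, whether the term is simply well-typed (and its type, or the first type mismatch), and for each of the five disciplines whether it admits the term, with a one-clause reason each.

counts: w ×1; v ×0; z ×1; x ×1; y (λ-bound) ×1
uses in reading order: y, w, x, z
typing: ill-typed: an application expects B but receives A -> A
ordered: ✗ — not simply typable
linear: ✗ — fails simple typing
affine: ✗ — a type mismatch blocks all five
relevant: ✗ — the type mismatch rejects it
unrestricted: ✗ — not simply typable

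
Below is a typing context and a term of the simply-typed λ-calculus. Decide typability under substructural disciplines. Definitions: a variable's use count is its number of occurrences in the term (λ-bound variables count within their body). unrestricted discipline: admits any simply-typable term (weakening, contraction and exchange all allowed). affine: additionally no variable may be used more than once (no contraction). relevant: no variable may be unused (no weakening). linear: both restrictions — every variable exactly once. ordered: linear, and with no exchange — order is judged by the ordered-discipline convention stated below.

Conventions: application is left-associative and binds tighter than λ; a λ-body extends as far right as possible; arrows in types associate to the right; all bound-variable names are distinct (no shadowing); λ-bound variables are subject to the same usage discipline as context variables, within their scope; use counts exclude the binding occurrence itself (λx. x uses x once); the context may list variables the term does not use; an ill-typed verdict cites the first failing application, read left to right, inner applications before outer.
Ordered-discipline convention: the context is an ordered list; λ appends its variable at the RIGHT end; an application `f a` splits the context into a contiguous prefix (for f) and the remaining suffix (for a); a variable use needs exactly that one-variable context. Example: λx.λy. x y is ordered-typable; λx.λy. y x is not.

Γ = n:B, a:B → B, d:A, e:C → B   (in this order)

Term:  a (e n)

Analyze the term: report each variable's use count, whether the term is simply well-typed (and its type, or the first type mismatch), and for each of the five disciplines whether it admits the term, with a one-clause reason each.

use counts: n=1, a=1, d=0, e=1
use order (left to right): a, e, n
typing: ill-typed: an application expects C but receives B
ordered: ✗, not simply typable
linear: ✗, fails simple typing
affine: ✗, a type mismatch blocks all five
relevant: ✗, the type mismatch rejects it
unrestricted: ✗, not simply typable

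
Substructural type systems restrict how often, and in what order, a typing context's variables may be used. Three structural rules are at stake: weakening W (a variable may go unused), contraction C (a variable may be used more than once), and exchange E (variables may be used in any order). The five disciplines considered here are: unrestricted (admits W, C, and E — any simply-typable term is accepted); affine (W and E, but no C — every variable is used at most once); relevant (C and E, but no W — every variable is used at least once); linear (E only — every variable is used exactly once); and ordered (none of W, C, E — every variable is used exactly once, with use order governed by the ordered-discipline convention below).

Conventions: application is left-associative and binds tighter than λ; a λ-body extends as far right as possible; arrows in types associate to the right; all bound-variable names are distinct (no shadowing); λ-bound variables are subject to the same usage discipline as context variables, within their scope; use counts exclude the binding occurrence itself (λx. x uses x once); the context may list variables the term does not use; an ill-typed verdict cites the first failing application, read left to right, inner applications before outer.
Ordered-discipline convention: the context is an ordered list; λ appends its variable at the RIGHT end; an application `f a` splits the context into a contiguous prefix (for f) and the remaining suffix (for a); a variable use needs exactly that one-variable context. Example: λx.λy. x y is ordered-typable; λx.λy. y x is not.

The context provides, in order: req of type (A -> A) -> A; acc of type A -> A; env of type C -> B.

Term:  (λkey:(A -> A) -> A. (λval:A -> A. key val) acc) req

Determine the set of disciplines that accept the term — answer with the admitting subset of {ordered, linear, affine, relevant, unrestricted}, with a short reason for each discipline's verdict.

admitting disciplines: affine, unrestricted
variable uses: req: 1, acc: 1, env: 0, key (bound): 1, val (bound): 1
left-to-right use order: key, val, acc, req
typing: well-typed — term : A
ordered: ✗ — env left unused
linear: ✗ — env left unused
affine: ✓ — none of req, acc, env, key, val used more than once
relevant: ✗ — env left unused
unrestricted: ✓ — well-typed at A; no restrictions here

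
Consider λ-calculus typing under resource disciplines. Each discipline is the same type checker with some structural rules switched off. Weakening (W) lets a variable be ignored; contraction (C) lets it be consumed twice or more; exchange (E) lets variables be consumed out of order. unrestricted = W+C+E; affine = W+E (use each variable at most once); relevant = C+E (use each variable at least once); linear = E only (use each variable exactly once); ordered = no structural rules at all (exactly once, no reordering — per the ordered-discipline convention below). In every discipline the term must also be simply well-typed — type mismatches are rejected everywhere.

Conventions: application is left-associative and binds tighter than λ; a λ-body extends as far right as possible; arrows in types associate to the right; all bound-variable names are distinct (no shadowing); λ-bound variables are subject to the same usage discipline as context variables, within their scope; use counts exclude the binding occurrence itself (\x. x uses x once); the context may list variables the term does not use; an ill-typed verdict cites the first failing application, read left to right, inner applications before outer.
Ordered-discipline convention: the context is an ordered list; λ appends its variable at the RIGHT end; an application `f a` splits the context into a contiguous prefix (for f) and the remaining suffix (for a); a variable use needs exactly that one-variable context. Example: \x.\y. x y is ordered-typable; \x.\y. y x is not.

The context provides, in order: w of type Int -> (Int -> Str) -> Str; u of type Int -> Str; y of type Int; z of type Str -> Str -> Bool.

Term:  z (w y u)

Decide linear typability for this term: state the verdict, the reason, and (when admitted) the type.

yes — w, u, y, z: one use apiece; term : Str -> Bool
variable uses: w ×1, u ×1, y ×1, z ×1
uses in reading order: z, w, y, u
typing: the term checks, with type Str -> Bool
across the five disciplines: ordered ✗ | linear ✓ | affine ✓ | relevant ✓ | unrestricted ✓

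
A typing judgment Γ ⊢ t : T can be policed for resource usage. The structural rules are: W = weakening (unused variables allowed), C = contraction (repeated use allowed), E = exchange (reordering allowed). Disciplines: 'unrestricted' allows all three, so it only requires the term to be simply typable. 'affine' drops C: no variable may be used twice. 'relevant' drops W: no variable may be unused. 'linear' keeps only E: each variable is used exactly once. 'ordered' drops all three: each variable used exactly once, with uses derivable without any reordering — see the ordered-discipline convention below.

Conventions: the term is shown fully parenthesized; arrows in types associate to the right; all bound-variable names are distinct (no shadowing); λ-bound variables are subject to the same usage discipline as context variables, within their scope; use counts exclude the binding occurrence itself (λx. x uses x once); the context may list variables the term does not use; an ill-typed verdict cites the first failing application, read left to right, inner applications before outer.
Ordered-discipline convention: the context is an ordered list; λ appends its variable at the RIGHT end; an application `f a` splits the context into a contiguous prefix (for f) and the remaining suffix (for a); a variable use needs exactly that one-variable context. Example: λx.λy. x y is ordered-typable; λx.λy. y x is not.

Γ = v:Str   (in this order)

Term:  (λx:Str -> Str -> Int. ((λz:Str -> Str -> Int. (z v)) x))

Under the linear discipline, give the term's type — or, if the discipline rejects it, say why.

term : (Str -> Str -> Int) -> Str -> Int
use counts: v=1; x [bound]=1; z [bound]=1
use order (left to right): z, v, x
typing: well-typed — term : (Str -> Str -> Int) -> Str -> Int
per-discipline verdicts: ordered ✗, linear ✓, affine ✓, relevant ✓, unrestricted ✓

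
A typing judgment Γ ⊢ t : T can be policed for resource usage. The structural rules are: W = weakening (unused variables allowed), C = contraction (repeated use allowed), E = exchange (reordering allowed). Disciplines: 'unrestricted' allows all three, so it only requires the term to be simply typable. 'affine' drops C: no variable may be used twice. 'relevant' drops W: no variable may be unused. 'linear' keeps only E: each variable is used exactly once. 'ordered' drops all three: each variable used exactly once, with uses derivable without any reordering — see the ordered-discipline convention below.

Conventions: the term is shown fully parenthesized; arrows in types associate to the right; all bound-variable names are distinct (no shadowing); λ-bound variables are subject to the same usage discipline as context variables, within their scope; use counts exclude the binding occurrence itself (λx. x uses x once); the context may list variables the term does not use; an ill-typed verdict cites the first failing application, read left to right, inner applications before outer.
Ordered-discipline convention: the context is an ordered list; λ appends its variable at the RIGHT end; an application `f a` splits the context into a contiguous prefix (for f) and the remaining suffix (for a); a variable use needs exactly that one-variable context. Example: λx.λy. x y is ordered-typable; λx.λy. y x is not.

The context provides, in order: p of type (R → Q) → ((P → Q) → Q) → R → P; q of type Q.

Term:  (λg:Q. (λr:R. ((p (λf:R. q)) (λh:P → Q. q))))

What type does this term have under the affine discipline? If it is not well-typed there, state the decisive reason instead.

not well-typed under affine — needs contraction — q ×2
use counts: p ×1, q ×2, g (λ-bound) ×0, r (λ-bound) ×0, f (λ-bound) ×0, h (λ-bound) ×0
use order (left to right): p, q, q
typing: well-typed — term : Q → R → R → P
per-discipline verdicts: ordered ✗, linear ✗, affine ✗, relevant ✗, unrestricted ✓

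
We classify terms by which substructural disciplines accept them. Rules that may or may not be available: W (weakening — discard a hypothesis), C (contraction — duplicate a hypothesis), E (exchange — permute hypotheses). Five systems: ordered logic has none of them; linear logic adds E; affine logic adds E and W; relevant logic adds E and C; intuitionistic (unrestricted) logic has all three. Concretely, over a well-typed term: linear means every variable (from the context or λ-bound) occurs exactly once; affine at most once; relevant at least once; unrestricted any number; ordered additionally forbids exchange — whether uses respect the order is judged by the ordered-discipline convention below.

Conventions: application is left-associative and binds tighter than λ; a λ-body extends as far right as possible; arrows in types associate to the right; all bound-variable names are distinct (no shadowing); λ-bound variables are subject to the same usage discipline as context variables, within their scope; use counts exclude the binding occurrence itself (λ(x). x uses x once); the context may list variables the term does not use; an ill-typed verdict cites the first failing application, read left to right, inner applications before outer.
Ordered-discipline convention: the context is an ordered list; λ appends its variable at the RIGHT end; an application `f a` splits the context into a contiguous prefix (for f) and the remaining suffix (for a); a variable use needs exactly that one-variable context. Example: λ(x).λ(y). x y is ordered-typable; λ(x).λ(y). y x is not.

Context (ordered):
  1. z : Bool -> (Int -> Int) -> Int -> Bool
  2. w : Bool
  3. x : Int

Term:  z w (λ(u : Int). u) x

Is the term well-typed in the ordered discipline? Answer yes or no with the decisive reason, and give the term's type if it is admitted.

yes — z, w, x, u: once each, no exchange needed; term : Bool
use counts: z: 1×; w: 1×; x: 1×; u (λ-bound): 1×
left-to-right use order: z, w, u, x
typing: well-typed — term : Bool
summary: ordered ✓; linear ✓; affine ✓; relevant ✓; unrestricted ✓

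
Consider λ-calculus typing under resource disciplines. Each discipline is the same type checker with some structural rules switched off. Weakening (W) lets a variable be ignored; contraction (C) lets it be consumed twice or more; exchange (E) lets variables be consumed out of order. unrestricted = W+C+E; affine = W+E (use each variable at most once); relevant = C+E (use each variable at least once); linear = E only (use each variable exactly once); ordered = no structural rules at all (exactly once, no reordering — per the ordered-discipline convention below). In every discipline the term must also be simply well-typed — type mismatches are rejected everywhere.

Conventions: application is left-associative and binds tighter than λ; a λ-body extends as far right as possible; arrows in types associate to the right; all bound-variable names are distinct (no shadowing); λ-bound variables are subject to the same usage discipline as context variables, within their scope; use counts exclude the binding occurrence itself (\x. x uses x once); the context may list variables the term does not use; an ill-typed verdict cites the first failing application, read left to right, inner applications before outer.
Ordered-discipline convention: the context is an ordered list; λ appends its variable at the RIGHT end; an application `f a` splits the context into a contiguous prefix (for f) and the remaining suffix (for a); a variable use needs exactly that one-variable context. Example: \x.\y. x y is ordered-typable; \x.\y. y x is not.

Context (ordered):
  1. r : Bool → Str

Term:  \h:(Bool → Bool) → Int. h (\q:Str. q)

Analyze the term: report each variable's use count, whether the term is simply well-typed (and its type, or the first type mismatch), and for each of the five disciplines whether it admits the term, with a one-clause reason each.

counts: r ×0; h (bound) ×1; q (bound) ×1
left-to-right use order: h, q
typing: ill-typed: argument of type Str → Str where Bool → Bool is required
ordered ✗ (not simply typable)
linear ✗ (fails simple typing)
affine ✗ (a type mismatch blocks all five)
relevant ✗ (the type mismatch rejects it)
unrestricted ✗ (not simply typable)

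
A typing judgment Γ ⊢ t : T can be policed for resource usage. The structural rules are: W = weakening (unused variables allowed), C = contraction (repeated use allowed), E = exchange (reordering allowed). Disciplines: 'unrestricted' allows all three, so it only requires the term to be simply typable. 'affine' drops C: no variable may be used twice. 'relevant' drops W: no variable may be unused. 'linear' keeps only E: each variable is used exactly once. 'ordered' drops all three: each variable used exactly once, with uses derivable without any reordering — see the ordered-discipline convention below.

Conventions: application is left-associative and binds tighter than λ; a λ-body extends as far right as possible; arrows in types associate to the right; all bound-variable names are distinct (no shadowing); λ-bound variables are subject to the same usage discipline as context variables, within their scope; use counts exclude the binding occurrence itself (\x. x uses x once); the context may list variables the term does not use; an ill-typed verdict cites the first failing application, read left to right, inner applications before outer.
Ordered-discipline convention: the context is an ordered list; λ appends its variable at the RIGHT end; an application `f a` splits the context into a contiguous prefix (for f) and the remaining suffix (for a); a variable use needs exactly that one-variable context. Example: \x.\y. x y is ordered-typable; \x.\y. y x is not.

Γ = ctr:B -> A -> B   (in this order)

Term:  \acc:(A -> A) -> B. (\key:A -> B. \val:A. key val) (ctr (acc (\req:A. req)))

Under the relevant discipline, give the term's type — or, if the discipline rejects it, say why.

term : ((A -> A) -> B) -> A -> B
use counts: ctr: 1×; acc (λ-bound): 1×; key (λ-bound): 1×; val (λ-bound): 1×; req (λ-bound): 1×
use order (left to right): key, val, ctr, acc, req
typing: well-typed at ((A -> A) -> B) -> A -> B
across the five disciplines: ordered ✓ | linear ✓ | affine ✓ | relevant ✓ | unrestricted ✓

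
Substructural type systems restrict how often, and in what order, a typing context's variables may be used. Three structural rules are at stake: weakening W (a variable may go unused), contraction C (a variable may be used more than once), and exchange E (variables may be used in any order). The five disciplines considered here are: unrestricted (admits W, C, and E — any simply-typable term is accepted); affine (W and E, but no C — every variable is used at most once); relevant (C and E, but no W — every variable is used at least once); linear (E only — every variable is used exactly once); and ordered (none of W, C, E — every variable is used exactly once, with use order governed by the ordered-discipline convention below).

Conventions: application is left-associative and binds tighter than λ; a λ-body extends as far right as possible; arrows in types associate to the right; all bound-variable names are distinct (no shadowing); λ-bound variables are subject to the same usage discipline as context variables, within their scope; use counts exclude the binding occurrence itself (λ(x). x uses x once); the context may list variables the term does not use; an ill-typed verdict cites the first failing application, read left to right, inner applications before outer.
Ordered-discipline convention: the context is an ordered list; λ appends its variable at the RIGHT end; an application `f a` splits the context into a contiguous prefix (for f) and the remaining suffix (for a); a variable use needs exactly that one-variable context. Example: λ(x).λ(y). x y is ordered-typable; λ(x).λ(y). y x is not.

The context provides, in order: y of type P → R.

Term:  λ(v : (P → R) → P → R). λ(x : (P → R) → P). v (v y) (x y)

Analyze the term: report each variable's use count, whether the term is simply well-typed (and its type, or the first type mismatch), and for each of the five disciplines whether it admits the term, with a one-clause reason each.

usage: y=2, v (bound)=2, x (bound)=1
use order (left to right): v, v, y, x, y
typing: ✓ — ((P → R) → P → R) → ((P → R) → P) → R
ordered ✗ (y ×2, v ×2 used more than once (contraction))
linear ✗ (y ×2, v ×2 used more than once (contraction))
affine ✗ (y ×2, v ×2 used more than once (contraction))
relevant ✓ (every one of y, v, x appears)
unrestricted ✓ (well-typed at ((P → R) → P → R) → ((P → R) → P) → R; no restrictions here)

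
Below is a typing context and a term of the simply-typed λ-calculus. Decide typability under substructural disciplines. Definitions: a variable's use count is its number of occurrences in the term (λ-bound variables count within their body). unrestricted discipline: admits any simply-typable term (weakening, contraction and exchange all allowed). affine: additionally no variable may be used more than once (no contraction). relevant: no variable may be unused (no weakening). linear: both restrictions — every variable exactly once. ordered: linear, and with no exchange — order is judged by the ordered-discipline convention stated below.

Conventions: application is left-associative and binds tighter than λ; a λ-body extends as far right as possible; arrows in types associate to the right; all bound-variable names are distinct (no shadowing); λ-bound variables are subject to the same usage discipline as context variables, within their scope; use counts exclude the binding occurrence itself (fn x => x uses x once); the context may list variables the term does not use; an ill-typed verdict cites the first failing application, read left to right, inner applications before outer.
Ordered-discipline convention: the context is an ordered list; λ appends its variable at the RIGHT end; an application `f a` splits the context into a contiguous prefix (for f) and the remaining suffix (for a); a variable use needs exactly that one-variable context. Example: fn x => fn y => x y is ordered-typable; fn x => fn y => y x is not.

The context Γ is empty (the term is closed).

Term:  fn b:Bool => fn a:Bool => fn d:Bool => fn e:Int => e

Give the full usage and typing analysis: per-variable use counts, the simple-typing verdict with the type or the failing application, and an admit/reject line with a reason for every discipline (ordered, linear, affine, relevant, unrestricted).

use counts: b (λ-bound): 0×, a (λ-bound): 0×, d (λ-bound): 0×, e (λ-bound): 1×
use order (left to right): e
typing: well-typed — term : Bool → Bool → Bool → Int → Int
ordered ✗ (b, a, d left unused)
linear ✗ (b, a, d left unused)
affine ✓ (none of b, a, d, e used more than once)
relevant ✗ (b, a, d left unused)
unrestricted ✓ (simply typable at Bool → Bool → Bool → Int → Int; W, C, E all held)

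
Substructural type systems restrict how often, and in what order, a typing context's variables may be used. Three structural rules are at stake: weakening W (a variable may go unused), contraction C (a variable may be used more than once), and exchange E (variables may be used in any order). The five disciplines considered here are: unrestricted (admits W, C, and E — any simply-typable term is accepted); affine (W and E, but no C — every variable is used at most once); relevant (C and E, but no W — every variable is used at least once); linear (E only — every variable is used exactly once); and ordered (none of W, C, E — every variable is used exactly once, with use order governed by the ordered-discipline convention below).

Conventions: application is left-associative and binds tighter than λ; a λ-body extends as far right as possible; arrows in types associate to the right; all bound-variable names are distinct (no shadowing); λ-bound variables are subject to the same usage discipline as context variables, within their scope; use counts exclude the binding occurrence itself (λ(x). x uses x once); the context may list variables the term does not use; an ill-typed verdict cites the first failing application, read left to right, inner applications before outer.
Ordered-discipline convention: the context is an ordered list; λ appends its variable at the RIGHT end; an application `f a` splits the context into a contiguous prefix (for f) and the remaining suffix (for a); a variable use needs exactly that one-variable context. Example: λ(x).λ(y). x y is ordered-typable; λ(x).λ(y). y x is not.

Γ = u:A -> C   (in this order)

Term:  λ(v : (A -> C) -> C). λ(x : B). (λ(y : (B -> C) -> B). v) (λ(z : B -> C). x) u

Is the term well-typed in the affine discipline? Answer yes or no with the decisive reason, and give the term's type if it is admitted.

yes — no duplicate uses among u, v, x, y, z; term : ((A -> C) -> C) -> B -> C
variable uses: u: 1×; v (bound): 1×; x (bound): 1×; y (bound): 0×; z (bound): 0×
order of uses: v, x, u
typing: the term checks, with type ((A -> C) -> C) -> B -> C
summary: ordered ✗ | linear ✗ | affine ✓ | relevant ✗ | unrestricted ✓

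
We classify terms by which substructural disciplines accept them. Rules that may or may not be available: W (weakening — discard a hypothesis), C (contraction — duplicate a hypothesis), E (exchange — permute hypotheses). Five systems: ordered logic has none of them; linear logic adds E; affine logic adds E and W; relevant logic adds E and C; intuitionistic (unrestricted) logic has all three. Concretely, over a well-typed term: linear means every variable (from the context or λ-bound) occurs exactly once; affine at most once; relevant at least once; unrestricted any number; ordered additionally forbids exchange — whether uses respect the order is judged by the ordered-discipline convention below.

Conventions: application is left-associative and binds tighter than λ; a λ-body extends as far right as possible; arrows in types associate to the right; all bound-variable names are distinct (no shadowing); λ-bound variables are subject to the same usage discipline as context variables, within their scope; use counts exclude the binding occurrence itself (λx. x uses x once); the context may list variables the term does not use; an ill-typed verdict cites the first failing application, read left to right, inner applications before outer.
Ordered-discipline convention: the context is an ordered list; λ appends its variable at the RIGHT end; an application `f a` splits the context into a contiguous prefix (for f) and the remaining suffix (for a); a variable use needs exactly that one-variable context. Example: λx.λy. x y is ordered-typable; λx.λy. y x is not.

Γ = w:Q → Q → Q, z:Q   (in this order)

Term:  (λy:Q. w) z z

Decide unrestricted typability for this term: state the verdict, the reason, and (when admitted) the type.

yes — type-checks (Q → Q) and nothing is barred; term : Q → Q
use counts: w ×1, z ×2, y [bound] ×0
uses in reading order: w, z, z
typing: ✓ — Q → Q
all disciplines: ordered ✗; linear ✗; affine ✗; relevant ✗; unrestricted ✓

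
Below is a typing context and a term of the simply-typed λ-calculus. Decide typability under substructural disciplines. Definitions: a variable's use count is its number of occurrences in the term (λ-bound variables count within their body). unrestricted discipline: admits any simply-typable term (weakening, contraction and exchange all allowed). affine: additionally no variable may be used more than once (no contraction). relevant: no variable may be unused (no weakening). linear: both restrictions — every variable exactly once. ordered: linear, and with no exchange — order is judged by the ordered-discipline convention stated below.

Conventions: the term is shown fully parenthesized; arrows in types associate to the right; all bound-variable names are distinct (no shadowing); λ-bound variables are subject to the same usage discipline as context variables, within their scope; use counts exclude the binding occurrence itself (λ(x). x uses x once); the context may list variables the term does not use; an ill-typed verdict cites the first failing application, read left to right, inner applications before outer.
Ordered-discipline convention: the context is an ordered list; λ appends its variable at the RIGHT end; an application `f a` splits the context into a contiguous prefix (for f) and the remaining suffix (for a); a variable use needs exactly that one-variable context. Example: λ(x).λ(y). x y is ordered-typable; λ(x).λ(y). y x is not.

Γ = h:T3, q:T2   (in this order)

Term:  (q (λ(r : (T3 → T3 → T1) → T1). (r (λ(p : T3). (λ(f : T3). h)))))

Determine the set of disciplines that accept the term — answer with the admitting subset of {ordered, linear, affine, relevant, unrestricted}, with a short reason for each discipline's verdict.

admitted in: none
counts: h: 1×, q: 1×, r (λ-bound): 1×, p (λ-bound): 0×, f (λ-bound): 0×
use order (left to right): q, r, h
typing: ill-typed: an application expects T3 → T3 → T1 but receives T3 → T3 → T3
ordered ✗ (fails simple typing)
linear ✗ (a type mismatch blocks all five)
affine ✗ (the type mismatch rejects it)
relevant ✗ (not simply typable)
unrestricted ✗ (fails simple typing)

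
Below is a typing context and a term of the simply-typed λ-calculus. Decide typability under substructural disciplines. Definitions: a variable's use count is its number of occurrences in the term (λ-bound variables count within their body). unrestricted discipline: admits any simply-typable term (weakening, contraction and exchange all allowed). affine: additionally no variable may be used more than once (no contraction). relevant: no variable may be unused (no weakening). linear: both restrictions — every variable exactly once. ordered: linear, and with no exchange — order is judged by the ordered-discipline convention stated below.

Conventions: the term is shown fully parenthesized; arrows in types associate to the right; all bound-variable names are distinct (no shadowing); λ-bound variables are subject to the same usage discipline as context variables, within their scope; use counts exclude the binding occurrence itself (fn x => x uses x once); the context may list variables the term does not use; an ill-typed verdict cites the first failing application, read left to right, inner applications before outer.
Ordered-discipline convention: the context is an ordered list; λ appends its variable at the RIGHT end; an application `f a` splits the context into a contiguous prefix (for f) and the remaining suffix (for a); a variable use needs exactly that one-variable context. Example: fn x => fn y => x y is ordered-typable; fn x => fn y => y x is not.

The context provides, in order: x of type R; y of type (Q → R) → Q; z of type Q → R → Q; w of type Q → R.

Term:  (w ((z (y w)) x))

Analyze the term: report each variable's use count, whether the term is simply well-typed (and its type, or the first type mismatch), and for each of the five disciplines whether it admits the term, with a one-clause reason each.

use counts: x=1, y=1, z=1, w=2
use order (left to right): w, z, y, w, x
typing: well-typed — term : R
ordered: ✗, needs contraction — w ×2
linear: ✗, needs contraction — w ×2
affine: ✗, needs contraction — w ×2
relevant: ✓, at least one use each (x, y, z, w)
unrestricted: ✓, typability at R is all that's needed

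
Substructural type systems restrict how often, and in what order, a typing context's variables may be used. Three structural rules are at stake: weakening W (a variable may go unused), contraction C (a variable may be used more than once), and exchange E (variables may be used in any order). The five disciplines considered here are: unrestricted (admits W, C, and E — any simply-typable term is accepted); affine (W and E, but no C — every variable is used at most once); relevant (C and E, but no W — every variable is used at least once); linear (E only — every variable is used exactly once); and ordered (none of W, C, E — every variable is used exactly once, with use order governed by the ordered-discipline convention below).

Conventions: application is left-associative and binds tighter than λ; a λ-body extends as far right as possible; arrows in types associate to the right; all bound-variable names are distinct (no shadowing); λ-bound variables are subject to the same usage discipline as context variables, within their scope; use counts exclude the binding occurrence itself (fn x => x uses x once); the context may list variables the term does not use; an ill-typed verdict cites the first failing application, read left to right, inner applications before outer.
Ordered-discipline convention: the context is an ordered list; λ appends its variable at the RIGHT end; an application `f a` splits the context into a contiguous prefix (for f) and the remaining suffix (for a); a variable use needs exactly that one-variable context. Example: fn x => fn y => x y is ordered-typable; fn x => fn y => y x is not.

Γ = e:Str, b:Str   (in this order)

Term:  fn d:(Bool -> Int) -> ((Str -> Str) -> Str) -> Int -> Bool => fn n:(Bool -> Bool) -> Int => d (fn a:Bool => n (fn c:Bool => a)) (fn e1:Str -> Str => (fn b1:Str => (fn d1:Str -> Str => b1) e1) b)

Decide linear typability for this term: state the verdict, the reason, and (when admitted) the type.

no — needs weakening: e, c, d1 unused
counts: e=0; b=1; d [bound]=1; n [bound]=1; a [bound]=1; c [bound]=0; e1 [bound]=1; b1 [bound]=1; d1 [bound]=0
uses in reading order: d, n, a, b1, e1, b
typing: the term checks, with type ((Bool -> Int) -> ((Str -> Str) -> Str) -> Int -> Bool) -> ((Bool -> Bool) -> Int) -> Int -> Bool
summary: ordered ✗; linear ✗; affine ✓; relevant ✗; unrestricted ✓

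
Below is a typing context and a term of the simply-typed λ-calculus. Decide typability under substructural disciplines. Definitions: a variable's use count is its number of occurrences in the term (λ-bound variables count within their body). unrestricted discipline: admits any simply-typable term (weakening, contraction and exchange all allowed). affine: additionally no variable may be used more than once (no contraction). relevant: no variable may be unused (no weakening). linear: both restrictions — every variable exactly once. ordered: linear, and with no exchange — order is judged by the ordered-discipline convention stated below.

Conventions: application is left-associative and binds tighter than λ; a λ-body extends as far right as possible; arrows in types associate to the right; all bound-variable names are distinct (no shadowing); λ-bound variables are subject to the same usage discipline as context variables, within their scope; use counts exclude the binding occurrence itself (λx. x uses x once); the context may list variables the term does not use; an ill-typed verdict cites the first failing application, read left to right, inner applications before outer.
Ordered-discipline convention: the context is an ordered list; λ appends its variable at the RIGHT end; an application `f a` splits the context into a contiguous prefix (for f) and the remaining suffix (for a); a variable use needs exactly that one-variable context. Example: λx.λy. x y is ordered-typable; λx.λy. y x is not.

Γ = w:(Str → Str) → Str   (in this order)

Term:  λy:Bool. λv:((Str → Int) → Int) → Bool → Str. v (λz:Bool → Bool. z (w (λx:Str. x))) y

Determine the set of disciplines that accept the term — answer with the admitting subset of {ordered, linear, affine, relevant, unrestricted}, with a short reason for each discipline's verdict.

accepted by: none
usage: w: 1×; y (λ-bound): 1×; v (λ-bound): 1×; z (λ-bound): 1×; x (λ-bound): 1×
uses in reading order: v, z, w, x, y
typing: ill-typed: argument of type Str where Bool is required
ordered: ✗, fails simple typing
linear: ✗, a type mismatch blocks all five
affine: ✗, the type mismatch rejects it
relevant: ✗, not simply typable
unrestricted: ✗, fails simple typing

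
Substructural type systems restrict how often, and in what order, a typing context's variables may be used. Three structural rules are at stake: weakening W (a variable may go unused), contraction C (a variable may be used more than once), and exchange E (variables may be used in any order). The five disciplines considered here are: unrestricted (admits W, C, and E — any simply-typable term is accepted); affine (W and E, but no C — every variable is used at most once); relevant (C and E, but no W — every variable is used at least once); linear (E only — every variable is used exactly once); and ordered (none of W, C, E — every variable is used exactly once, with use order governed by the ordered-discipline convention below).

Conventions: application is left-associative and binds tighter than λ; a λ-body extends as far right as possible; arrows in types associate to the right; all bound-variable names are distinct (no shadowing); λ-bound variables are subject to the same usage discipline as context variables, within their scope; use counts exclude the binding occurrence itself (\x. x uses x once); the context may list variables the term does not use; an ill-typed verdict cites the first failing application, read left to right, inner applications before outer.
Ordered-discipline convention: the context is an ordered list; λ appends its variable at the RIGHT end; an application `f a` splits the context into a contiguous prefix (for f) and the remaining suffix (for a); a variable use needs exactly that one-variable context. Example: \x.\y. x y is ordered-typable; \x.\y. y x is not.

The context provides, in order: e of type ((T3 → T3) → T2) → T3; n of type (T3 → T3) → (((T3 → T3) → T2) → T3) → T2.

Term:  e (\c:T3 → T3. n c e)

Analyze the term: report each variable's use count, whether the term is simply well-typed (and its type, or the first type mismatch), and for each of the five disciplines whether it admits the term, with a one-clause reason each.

variable uses: e=2; n=1; c (λ-bound)=1
uses in reading order: e, n, c, e
typing: ✓ — T3
ordered: ✗, e ×2 used more than once (contraction)
linear: ✗, e ×2 used more than once (contraction)
affine: ✗, e ×2 used more than once (contraction)
relevant: ✓, e, n, c: all used, weakening unneeded
unrestricted: ✓, simply typable at T3; W, C, E all held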